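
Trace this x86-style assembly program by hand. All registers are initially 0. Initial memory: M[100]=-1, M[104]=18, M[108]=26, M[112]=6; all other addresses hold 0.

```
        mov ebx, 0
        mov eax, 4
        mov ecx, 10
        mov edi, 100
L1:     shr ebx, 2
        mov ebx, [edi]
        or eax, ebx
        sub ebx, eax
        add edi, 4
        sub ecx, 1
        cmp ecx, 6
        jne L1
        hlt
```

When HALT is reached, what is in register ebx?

7

ebx=0
eax=4
ecx=10
edi=100
ebx=0>>2=0
ebx=M[100]=-1
eax=4|(-1)=-1
ebx=(-1)-(-1)=0
edi=100+4=104
ecx=10-1=9
cmp ecx, 6  (cmp 9,6)
jne L1: taken
ebx=0>>2=0
ebx=M[104]=18
eax=(-1)|18=-1
ebx=18-(-1)=19
edi=104+4=108
ecx=9-1=8
cmp ecx, 6  (cmp 8,6)
jne L1: taken
ebx=19>>2=4
ebx=M[108]=26
eax=(-1)|26=-1
ebx=26-(-1)=27
edi=108+4=112
ecx=8-1=7
cmp ecx, 6  (cmp 7,6)
jne L1: taken
ebx=27>>2=6
ebx=M[112]=6
eax=(-1)|6=-1
ebx=6-(-1)=7
edi=112+4=116
ecx=7-1=6
cmp ecx, 6  (cmp 6,6)
jne L1: not taken
halt.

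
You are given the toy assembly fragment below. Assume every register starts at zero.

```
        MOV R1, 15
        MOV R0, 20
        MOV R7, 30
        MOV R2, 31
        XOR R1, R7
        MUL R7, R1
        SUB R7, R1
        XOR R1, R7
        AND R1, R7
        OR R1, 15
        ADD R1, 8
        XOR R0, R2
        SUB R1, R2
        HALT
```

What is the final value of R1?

MOV R1, 15 → R1=15
MOV R0, 20 → R0=20
MOV R7, 30 → R7=30
MOV R2, 31 → R2=31
XOR R1, R7 → R1=15^30=17
MUL R7, R1 → R7=30*17=510
SUB R7, R1 → R7=510-17=493
XOR R1, R7 → R1=17^493=508
AND R1, R7 → R1=508&493=492
OR R1, 15 → R1=492|15=495
ADD R1, 8 → R1=495+8=503
XOR R0, R2 → R0=20^31=11
SUB R1, R2 → R1=503-31=472
halt.

472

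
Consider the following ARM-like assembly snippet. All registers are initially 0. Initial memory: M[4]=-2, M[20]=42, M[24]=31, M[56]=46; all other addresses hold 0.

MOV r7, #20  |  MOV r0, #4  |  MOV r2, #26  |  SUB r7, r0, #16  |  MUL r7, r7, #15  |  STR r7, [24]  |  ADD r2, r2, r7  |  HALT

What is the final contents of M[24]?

-180

MOV r7, #20 → r7=20
MOV r0, #4 → r0=4
MOV r2, #26 → r2=26
SUB r7, r0, #16 → r7=4-16=-12
MUL r7, r7, #15 → r7=(-12)*15=-180
STR r7, [24] → M[24]=-180
ADD r2, r2, r7 → r2=26+(-180)=-154
halt.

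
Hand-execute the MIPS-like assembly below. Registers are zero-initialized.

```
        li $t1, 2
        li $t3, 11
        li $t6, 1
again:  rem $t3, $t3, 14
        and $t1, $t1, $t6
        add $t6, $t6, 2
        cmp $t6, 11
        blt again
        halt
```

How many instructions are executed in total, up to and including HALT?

$t1=2
$t3=11
$t6=1
$t3=11%14=11
$t1=2&1=0
$t6=1+2=3
cmp $t6, 11  (cmp 3,11)
blt again: taken
$t3=11%14=11
$t1=0&3=0
$t6=3+2=5
cmp $t6, 11  (cmp 5,11)
blt again: taken
$t3=11%14=11
$t1=0&5=0
$t6=5+2=7
cmp $t6, 11  (cmp 7,11)
blt again: taken
$t3=11%14=11
$t1=0&7=0
$t6=7+2=9
cmp $t6, 11  (cmp 9,11)
blt again: taken
$t3=11%14=11
$t1=0&9=0
$t6=9+2=11
cmp $t6, 11  (cmp 11,11)
blt again: not taken
halt.
Total executed instructions: 29.

29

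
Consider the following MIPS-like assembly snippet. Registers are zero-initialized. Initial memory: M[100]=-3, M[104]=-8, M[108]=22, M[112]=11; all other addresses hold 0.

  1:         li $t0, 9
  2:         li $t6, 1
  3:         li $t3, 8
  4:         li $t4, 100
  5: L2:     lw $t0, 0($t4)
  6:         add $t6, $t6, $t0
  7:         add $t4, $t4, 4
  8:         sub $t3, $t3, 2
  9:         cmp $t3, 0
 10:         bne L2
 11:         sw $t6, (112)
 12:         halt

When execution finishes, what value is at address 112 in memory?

23

$t0=9
$t6=1
$t3=8
$t4=100
$t0=M[100]=-3
$t6=1+(-3)=-2
$t4=100+4=104
$t3=8-2=6
cmp $t3, 0  (cmp 6,0)
bne L2: taken
$t0=M[104]=-8
$t6=(-2)+(-8)=-10
$t4=104+4=108
$t3=6-2=4
cmp $t3, 0  (cmp 4,0)
bne L2: taken
$t0=M[108]=22
$t6=(-10)+22=12
$t4=108+4=112
$t3=4-2=2
cmp $t3, 0  (cmp 2,0)
bne L2: taken
$t0=M[112]=11
$t6=12+11=23
$t4=112+4=116
$t3=2-2=0
cmp $t3, 0  (cmp 0,0)
bne L2: not taken
sw $t6, (112) → M[112]=23
halt.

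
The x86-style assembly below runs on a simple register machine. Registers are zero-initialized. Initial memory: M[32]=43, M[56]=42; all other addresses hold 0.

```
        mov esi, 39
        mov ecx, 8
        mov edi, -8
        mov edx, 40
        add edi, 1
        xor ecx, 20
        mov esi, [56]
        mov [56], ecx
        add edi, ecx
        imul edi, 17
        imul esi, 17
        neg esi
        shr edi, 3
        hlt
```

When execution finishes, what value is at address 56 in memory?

after mov esi, 39: esi=39
after mov ecx, 8: ecx=8
after mov edi, -8: edi=-8
after mov edx, 40: edx=40
after add edi, 1: edi=(-8)+1=-7
after xor ecx, 20: ecx=8^20=28
after mov esi, [56]: esi=M[56]=42
mov [56], ecx → M[56]=28
after add edi, ecx: edi=(-7)+28=21
after imul edi, 17: edi=21*17=357
after imul esi, 17: esi=42*17=714
after neg esi: esi=-(714)=-714
after shr edi, 3: edi=357>>3=44
halt.

28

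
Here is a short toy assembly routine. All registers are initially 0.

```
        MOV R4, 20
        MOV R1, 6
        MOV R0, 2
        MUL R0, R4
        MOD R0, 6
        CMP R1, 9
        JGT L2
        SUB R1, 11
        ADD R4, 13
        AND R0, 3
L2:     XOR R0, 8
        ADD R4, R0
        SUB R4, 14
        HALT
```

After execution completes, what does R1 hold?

after MOV R4, 20: R4=20
after MOV R1, 6: R1=6
after MOV R0, 2: R0=2
after MUL R0, R4: R0=2*20=40
after MOD R0, 6: R0=40%6=4
CMP R1, 9  (cmp 6,9)
JGT L2: not taken
after SUB R1, 11: R1=6-11=-5
after ADD R4, 13: R4=20+13=33
after AND R0, 3: R0=4&3=0
after XOR R0, 8: R0=0^8=8
after ADD R4, R0: R4=33+8=41
after SUB R4, 14: R4=41-14=27
halt.

-5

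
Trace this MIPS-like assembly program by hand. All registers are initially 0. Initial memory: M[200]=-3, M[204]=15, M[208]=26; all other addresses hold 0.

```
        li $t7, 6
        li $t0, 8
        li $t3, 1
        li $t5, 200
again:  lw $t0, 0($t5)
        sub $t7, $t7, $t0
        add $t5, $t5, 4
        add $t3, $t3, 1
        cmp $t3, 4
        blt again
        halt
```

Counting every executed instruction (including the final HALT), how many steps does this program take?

li $t7, 6 → $t7=6
li $t0, 8 → $t0=8
li $t3, 1 → $t3=1
li $t5, 200 → $t5=200
lw $t0, 0($t5) → $t0=M[200]=-3
sub $t7, $t7, $t0 → $t7=6-(-3)=9
add $t5, $t5, 4 → $t5=200+4=204
add $t3, $t3, 1 → $t3=1+1=2
cmp $t3, 4  (cmp 2,4)
blt again: taken
lw $t0, 0($t5) → $t0=M[204]=15
sub $t7, $t7, $t0 → $t7=9-15=-6
add $t5, $t5, 4 → $t5=204+4=208
add $t3, $t3, 1 → $t3=2+1=3
cmp $t3, 4  (cmp 3,4)
blt again: taken
lw $t0, 0($t5) → $t0=M[208]=26
sub $t7, $t7, $t0 → $t7=(-6)-26=-32
add $t5, $t5, 4 → $t5=208+4=212
add $t3, $t3, 1 → $t3=3+1=4
cmp $t3, 4  (cmp 4,4)
blt again: not taken
halt.
Total executed instructions: 23.

23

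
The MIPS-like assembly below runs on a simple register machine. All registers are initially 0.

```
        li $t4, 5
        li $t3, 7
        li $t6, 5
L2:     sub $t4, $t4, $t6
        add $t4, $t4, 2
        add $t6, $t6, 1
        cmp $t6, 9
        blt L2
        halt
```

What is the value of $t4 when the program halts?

after li $t4, 5: $t4=5
after li $t3, 7: $t3=7
after li $t6, 5: $t6=5
after sub $t4, $t4, $t6: $t4=5-5=0
after add $t4, $t4, 2: $t4=0+2=2
after add $t6, $t6, 1: $t6=5+1=6
cmp $t6, 9  (cmp 6,9)
blt L2: taken
after sub $t4, $t4, $t6: $t4=2-6=-4
after add $t4, $t4, 2: $t4=(-4)+2=-2
after add $t6, $t6, 1: $t6=6+1=7
cmp $t6, 9  (cmp 7,9)
blt L2: taken
after sub $t4, $t4, $t6: $t4=(-2)-7=-9
after add $t4, $t4, 2: $t4=(-9)+2=-7
after add $t6, $t6, 1: $t6=7+1=8
cmp $t6, 9  (cmp 8,9)
blt L2: taken
after sub $t4, $t4, $t6: $t4=(-7)-8=-15
after add $t4, $t4, 2: $t4=(-15)+2=-13
after add $t6, $t6, 1: $t6=8+1=9
cmp $t6, 9  (cmp 9,9)
blt L2: not taken
halt.

-13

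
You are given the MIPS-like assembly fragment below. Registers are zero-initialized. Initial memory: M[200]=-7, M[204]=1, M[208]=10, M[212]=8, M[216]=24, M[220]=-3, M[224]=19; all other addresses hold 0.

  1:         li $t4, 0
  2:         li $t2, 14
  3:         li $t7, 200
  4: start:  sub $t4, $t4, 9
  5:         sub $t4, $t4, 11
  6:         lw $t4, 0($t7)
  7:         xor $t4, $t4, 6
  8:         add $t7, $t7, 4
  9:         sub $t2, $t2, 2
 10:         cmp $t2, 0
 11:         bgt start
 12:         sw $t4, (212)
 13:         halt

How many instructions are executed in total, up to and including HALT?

after li $t4, 0: $t4=0
after li $t2, 14: $t2=14
after li $t7, 200: $t7=200
after sub $t4, $t4, 9: $t4=0-9=-9
after sub $t4, $t4, 11: $t4=(-9)-11=-20
after lw $t4, 0($t7): $t4=M[200]=-7
after xor $t4, $t4, 6: $t4=(-7)^6=-1
after add $t7, $t7, 4: $t7=200+4=204
after sub $t2, $t2, 2: $t2=14-2=12
cmp $t2, 0  (cmp 12,0)
bgt start: taken
after sub $t4, $t4, 9: $t4=(-1)-9=-10
after sub $t4, $t4, 11: $t4=(-10)-11=-21
after lw $t4, 0($t7): $t4=M[204]=1
after xor $t4, $t4, 6: $t4=1^6=7
after add $t7, $t7, 4: $t7=204+4=208
after sub $t2, $t2, 2: $t2=12-2=10
cmp $t2, 0  (cmp 10,0)
bgt start: taken
after sub $t4, $t4, 9: $t4=7-9=-2
after sub $t4, $t4, 11: $t4=(-2)-11=-13
after lw $t4, 0($t7): $t4=M[208]=10
after xor $t4, $t4, 6: $t4=10^6=12
after add $t7, $t7, 4: $t7=208+4=212
after sub $t2, $t2, 2: $t2=10-2=8
cmp $t2, 0  (cmp 8,0)
bgt start: taken
after sub $t4, $t4, 9: $t4=12-9=3
after sub $t4, $t4, 11: $t4=3-11=-8
after lw $t4, 0($t7): $t4=M[212]=8
after xor $t4, $t4, 6: $t4=8^6=14
after add $t7, $t7, 4: $t7=212+4=216
after sub $t2, $t2, 2: $t2=8-2=6
cmp $t2, 0  (cmp 6,0)
bgt start: taken
after sub $t4, $t4, 9: $t4=14-9=5
after sub $t4, $t4, 11: $t4=5-11=-6
after lw $t4, 0($t7): $t4=M[216]=24
after xor $t4, $t4, 6: $t4=24^6=30
after add $t7, $t7, 4: $t7=216+4=220
after sub $t2, $t2, 2: $t2=6-2=4
cmp $t2, 0  (cmp 4,0)
bgt start: taken
after sub $t4, $t4, 9: $t4=30-9=21
after sub $t4, $t4, 11: $t4=21-11=10
after lw $t4, 0($t7): $t4=M[220]=-3
after xor $t4, $t4, 6: $t4=(-3)^6=-5
after add $t7, $t7, 4: $t7=220+4=224
after sub $t2, $t2, 2: $t2=4-2=2
cmp $t2, 0  (cmp 2,0)
bgt start: taken
after sub $t4, $t4, 9: $t4=(-5)-9=-14
after sub $t4, $t4, 11: $t4=(-14)-11=-25
after lw $t4, 0($t7): $t4=M[224]=19
after xor $t4, $t4, 6: $t4=19^6=21
after add $t7, $t7, 4: $t7=224+4=228
after sub $t2, $t2, 2: $t2=2-2=0
cmp $t2, 0  (cmp 0,0)
bgt start: not taken
sw $t4, (212) → M[212]=21
halt.
Total executed instructions: 61.

61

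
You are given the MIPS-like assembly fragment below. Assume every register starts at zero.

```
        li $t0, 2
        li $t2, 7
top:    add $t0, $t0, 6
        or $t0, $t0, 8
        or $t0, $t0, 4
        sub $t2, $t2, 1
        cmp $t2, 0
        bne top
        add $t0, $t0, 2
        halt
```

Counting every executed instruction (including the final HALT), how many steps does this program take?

li $t0, 2 → $t0=2
li $t2, 7 → $t2=7
add $t0, $t0, 6 → $t0=2+6=8
or $t0, $t0, 8 → $t0=8|8=8
or $t0, $t0, 4 → $t0=8|4=12
sub $t2, $t2, 1 → $t2=7-1=6
cmp $t2, 0  (cmp 6,0)
bne top: taken
add $t0, $t0, 6 → $t0=12+6=18
or $t0, $t0, 8 → $t0=18|8=26
or $t0, $t0, 4 → $t0=26|4=30
sub $t2, $t2, 1 → $t2=6-1=5
cmp $t2, 0  (cmp 5,0)
bne top: taken
add $t0, $t0, 6 → $t0=30+6=36
or $t0, $t0, 8 → $t0=36|8=44
or $t0, $t0, 4 → $t0=44|4=44
sub $t2, $t2, 1 → $t2=5-1=4
cmp $t2, 0  (cmp 4,0)
bne top: taken
add $t0, $t0, 6 → $t0=44+6=50
or $t0, $t0, 8 → $t0=50|8=58
or $t0, $t0, 4 → $t0=58|4=62
sub $t2, $t2, 1 → $t2=4-1=3
cmp $t2, 0  (cmp 3,0)
bne top: taken
add $t0, $t0, 6 → $t0=62+6=68
or $t0, $t0, 8 → $t0=68|8=76
or $t0, $t0, 4 → $t0=76|4=76
sub $t2, $t2, 1 → $t2=3-1=2
cmp $t2, 0  (cmp 2,0)
bne top: taken
add $t0, $t0, 6 → $t0=76+6=82
or $t0, $t0, 8 → $t0=82|8=90
or $t0, $t0, 4 → $t0=90|4=94
sub $t2, $t2, 1 → $t2=2-1=1
cmp $t2, 0  (cmp 1,0)
bne top: taken
add $t0, $t0, 6 → $t0=94+6=100
or $t0, $t0, 8 → $t0=100|8=108
or $t0, $t0, 4 → $t0=108|4=108
sub $t2, $t2, 1 → $t2=1-1=0
cmp $t2, 0  (cmp 0,0)
bne top: not taken
add $t0, $t0, 2 → $t0=108+2=110
halt.
Total executed instructions: 46.

46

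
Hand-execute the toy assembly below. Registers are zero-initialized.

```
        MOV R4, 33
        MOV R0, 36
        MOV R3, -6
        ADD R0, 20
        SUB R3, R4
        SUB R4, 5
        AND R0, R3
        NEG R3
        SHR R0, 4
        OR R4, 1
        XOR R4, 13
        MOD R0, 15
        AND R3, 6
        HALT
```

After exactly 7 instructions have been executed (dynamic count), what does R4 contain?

28

after MOV R4, 33: R4=33
after MOV R0, 36: R0=36
after MOV R3, -6: R3=-6
after ADD R0, 20: R0=36+20=56
after SUB R3, R4: R3=(-6)-33=-39
after SUB R4, 5: R4=33-5=28
after AND R0, R3: R0=56&(-39)=24
After step 7: R4 = 28.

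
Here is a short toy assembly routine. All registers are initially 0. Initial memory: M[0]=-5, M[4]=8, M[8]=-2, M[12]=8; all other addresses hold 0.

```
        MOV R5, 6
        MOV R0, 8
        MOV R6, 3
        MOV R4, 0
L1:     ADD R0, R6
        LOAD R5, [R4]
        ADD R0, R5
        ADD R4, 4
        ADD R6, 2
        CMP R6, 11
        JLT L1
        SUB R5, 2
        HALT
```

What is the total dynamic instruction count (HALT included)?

34

R5=6
R0=8
R6=3
R4=0
R0=8+3=11
R5=M[0]=-5
R0=11+(-5)=6
R4=0+4=4
R6=3+2=5
CMP R6, 11  (cmp 5,11)
JLT L1: taken
R0=6+5=11
R5=M[4]=8
R0=11+8=19
R4=4+4=8
R6=5+2=7
CMP R6, 11  (cmp 7,11)
JLT L1: taken
R0=19+7=26
R5=M[8]=-2
R0=26+(-2)=24
R4=8+4=12
R6=7+2=9
CMP R6, 11  (cmp 9,11)
JLT L1: taken
R0=24+9=33
R5=M[12]=8
R0=33+8=41
R4=12+4=16
R6=9+2=11
CMP R6, 11  (cmp 11,11)
JLT L1: not taken
R5=8-2=6
halt.
Total executed instructions: 34.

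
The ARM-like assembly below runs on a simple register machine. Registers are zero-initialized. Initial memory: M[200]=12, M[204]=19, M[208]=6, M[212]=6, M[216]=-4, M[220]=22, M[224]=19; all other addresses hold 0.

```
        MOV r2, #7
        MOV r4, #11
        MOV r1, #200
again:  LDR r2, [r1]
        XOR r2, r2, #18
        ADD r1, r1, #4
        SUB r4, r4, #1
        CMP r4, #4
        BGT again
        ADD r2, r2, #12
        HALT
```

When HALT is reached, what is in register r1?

228

after MOV r2, #7: r2=7
after MOV r4, #11: r4=11
after MOV r1, #200: r1=200
after LDR r2, [r1]: r2=M[200]=12
after XOR r2, r2, #18: r2=12^18=30
after ADD r1, r1, #4: r1=200+4=204
after SUB r4, r4, #1: r4=11-1=10
CMP r4, #4  (cmp 10,4)
BGT again: taken
after LDR r2, [r1]: r2=M[204]=19
after XOR r2, r2, #18: r2=19^18=1
after ADD r1, r1, #4: r1=204+4=208
after SUB r4, r4, #1: r4=10-1=9
CMP r4, #4  (cmp 9,4)
BGT again: taken
after LDR r2, [r1]: r2=M[208]=6
after XOR r2, r2, #18: r2=6^18=20
after ADD r1, r1, #4: r1=208+4=212
after SUB r4, r4, #1: r4=9-1=8
CMP r4, #4  (cmp 8,4)
BGT again: taken
after LDR r2, [r1]: r2=M[212]=6
after XOR r2, r2, #18: r2=6^18=20
after ADD r1, r1, #4: r1=212+4=216
after SUB r4, r4, #1: r4=8-1=7
CMP r4, #4  (cmp 7,4)
BGT again: taken
after LDR r2, [r1]: r2=M[216]=-4
after XOR r2, r2, #18: r2=(-4)^18=-18
after ADD r1, r1, #4: r1=216+4=220
after SUB r4, r4, #1: r4=7-1=6
CMP r4, #4  (cmp 6,4)
BGT again: taken
after LDR r2, [r1]: r2=M[220]=22
after XOR r2, r2, #18: r2=22^18=4
after ADD r1, r1, #4: r1=220+4=224
after SUB r4, r4, #1: r4=6-1=5
CMP r4, #4  (cmp 5,4)
BGT again: taken
after LDR r2, [r1]: r2=M[224]=19
after XOR r2, r2, #18: r2=19^18=1
after ADD r1, r1, #4: r1=224+4=228
after SUB r4, r4, #1: r4=5-1=4
CMP r4, #4  (cmp 4,4)
BGT again: not taken
after ADD r2, r2, #12: r2=1+12=13
halt.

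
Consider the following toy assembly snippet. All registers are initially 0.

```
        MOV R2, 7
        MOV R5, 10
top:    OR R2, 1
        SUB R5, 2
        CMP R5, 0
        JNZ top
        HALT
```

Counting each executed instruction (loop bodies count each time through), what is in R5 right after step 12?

4

R2=7
R5=10
R2=7|1=7
R5=10-2=8
CMP R5, 0  (cmp 8,0)
JNZ top: taken
R2=7|1=7
R5=8-2=6
CMP R5, 0  (cmp 6,0)
JNZ top: taken
R2=7|1=7
R5=6-2=4
After step 12: R5 = 4.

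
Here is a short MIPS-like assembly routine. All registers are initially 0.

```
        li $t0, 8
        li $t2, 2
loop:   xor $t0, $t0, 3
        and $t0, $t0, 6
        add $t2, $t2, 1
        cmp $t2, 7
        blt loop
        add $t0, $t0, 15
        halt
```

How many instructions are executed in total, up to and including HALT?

after li $t0, 8: $t0=8
after li $t2, 2: $t2=2
after xor $t0, $t0, 3: $t0=8^3=11
after and $t0, $t0, 6: $t0=11&6=2
after add $t2, $t2, 1: $t2=2+1=3
cmp $t2, 7  (cmp 3,7)
blt loop: taken
after xor $t0, $t0, 3: $t0=2^3=1
after and $t0, $t0, 6: $t0=1&6=0
after add $t2, $t2, 1: $t2=3+1=4
cmp $t2, 7  (cmp 4,7)
blt loop: taken
after xor $t0, $t0, 3: $t0=0^3=3
after and $t0, $t0, 6: $t0=3&6=2
after add $t2, $t2, 1: $t2=4+1=5
cmp $t2, 7  (cmp 5,7)
blt loop: taken
after xor $t0, $t0, 3: $t0=2^3=1
after and $t0, $t0, 6: $t0=1&6=0
after add $t2, $t2, 1: $t2=5+1=6
cmp $t2, 7  (cmp 6,7)
blt loop: taken
after xor $t0, $t0, 3: $t0=0^3=3
after and $t0, $t0, 6: $t0=3&6=2
after add $t2, $t2, 1: $t2=6+1=7
cmp $t2, 7  (cmp 7,7)
blt loop: not taken
after add $t0, $t0, 15: $t0=2+15=17
halt.
Total executed instructions: 29.

29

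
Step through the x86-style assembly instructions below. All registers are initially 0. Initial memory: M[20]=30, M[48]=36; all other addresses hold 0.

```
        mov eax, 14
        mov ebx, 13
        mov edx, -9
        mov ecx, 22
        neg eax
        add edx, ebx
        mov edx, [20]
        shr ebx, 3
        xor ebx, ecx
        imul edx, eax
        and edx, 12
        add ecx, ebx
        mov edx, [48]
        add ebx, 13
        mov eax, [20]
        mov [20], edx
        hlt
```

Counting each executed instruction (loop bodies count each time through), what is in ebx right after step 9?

23

mov eax, 14 → eax=14
mov ebx, 13 → ebx=13
mov edx, -9 → edx=-9
mov ecx, 22 → ecx=22
neg eax → eax=-(14)=-14
add edx, ebx → edx=(-9)+13=4
mov edx, [20] → edx=M[20]=30
shr ebx, 3 → ebx=13>>3=1
xor ebx, ecx → ebx=1^22=23
After step 9: ebx = 23.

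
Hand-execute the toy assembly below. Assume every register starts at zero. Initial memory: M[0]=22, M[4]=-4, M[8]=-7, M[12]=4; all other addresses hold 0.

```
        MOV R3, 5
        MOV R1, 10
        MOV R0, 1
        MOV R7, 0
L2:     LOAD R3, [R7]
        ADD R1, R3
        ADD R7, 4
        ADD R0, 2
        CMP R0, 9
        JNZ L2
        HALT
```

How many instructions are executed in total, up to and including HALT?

after MOV R3, 5: R3=5
after MOV R1, 10: R1=10
after MOV R0, 1: R0=1
after MOV R7, 0: R7=0
after LOAD R3, [R7]: R3=M[0]=22
after ADD R1, R3: R1=10+22=32
after ADD R7, 4: R7=0+4=4
after ADD R0, 2: R0=1+2=3
CMP R0, 9  (cmp 3,9)
JNZ L2: taken
after LOAD R3, [R7]: R3=M[4]=-4
after ADD R1, R3: R1=32+(-4)=28
after ADD R7, 4: R7=4+4=8
after ADD R0, 2: R0=3+2=5
CMP R0, 9  (cmp 5,9)
JNZ L2: taken
after LOAD R3, [R7]: R3=M[8]=-7
after ADD R1, R3: R1=28+(-7)=21
after ADD R7, 4: R7=8+4=12
after ADD R0, 2: R0=5+2=7
CMP R0, 9  (cmp 7,9)
JNZ L2: taken
after LOAD R3, [R7]: R3=M[12]=4
after ADD R1, R3: R1=21+4=25
after ADD R7, 4: R7=12+4=16
after ADD R0, 2: R0=7+2=9
CMP R0, 9  (cmp 9,9)
JNZ L2: not taken
halt.
Total executed instructions: 29.

29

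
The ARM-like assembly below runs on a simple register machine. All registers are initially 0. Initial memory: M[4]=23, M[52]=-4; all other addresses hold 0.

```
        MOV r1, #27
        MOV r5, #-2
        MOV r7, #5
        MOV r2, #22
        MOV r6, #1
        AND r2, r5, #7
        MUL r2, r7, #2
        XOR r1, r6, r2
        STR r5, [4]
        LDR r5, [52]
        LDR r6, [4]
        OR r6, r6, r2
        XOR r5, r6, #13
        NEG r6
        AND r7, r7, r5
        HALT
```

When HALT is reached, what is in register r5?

MOV r1, #27 → r1=27
MOV r5, #-2 → r5=-2
MOV r7, #5 → r7=5
MOV r2, #22 → r2=22
MOV r6, #1 → r6=1
AND r2, r5, #7 → r2=(-2)&7=6
MUL r2, r7, #2 → r2=5*2=10
XOR r1, r6, r2 → r1=1^10=11
STR r5, [4] → M[4]=-2
LDR r5, [52] → r5=M[52]=-4
LDR r6, [4] → r6=M[4]=-2
OR r6, r6, r2 → r6=(-2)|10=-2
XOR r5, r6, #13 → r5=(-2)^13=-13
NEG r6 → r6=-(-2)=2
AND r7, r7, r5 → r7=5&(-13)=1
halt.

-13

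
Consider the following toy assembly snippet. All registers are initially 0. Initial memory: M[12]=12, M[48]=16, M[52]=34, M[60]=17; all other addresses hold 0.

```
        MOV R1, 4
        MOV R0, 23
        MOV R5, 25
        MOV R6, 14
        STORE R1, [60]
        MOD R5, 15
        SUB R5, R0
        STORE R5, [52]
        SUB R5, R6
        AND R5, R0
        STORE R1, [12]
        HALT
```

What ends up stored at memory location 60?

R1=4
R0=23
R5=25
R6=14
STORE R1, [60] → M[60]=4
R5=25%15=10
R5=10-23=-13
STORE R5, [52] → M[52]=-13
R5=(-13)-14=-27
R5=(-27)&23=5
STORE R1, [12] → M[12]=4
halt.

4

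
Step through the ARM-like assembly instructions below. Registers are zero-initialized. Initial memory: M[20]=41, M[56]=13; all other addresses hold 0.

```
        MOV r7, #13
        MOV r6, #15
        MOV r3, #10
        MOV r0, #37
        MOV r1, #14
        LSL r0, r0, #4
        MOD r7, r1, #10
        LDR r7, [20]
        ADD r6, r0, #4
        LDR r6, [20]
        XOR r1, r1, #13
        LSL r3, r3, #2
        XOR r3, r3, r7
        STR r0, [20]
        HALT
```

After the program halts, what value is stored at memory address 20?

592

after MOV r7, #13: r7=13
after MOV r6, #15: r6=15
after MOV r3, #10: r3=10
after MOV r0, #37: r0=37
after MOV r1, #14: r1=14
after LSL r0, r0, #4: r0=37<<4=592
after MOD r7, r1, #10: r7=14%10=4
after LDR r7, [20]: r7=M[20]=41
after ADD r6, r0, #4: r6=592+4=596
after LDR r6, [20]: r6=M[20]=41
after XOR r1, r1, #13: r1=14^13=3
after LSL r3, r3, #2: r3=10<<2=40
after XOR r3, r3, r7: r3=40^41=1
STR r0, [20] → M[20]=592
halt.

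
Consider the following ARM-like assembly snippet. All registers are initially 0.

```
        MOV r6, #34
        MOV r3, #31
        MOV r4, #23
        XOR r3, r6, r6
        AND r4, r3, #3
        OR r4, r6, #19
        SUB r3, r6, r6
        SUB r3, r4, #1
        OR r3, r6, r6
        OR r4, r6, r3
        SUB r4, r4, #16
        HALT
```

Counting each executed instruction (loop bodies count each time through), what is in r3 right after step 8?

after MOV r6, #34: r6=34
after MOV r3, #31: r3=31
after MOV r4, #23: r4=23
after XOR r3, r6, r6: r3=34^34=0
after AND r4, r3, #3: r4=0&3=0
after OR r4, r6, #19: r4=34|19=51
after SUB r3, r6, r6: r3=34-34=0
after SUB r3, r4, #1: r3=51-1=50
After step 8: r3 = 50.

50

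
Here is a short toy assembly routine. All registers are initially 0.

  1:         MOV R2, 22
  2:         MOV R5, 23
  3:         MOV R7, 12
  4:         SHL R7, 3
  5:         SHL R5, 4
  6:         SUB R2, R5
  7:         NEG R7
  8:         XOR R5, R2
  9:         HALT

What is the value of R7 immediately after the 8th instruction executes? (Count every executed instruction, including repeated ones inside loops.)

-96

after MOV R2, 22: R2=22
after MOV R5, 23: R5=23
after MOV R7, 12: R7=12
after SHL R7, 3: R7=12<<3=96
after SHL R5, 4: R5=23<<4=368
after SUB R2, R5: R2=22-368=-346
after NEG R7: R7=-(96)=-96
after XOR R5, R2: R5=368^(-346)=-42
After step 8: R7 = -96.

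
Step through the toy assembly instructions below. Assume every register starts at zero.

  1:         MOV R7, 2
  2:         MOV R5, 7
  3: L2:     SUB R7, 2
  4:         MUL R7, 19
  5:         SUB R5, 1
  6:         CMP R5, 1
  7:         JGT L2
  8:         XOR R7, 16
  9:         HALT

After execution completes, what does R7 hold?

-5227302

R7=2
R5=7
R7=2-2=0
R7=0*19=0
R5=7-1=6
CMP R5, 1  (cmp 6,1)
JGT L2: taken
R7=0-2=-2
R7=(-2)*19=-38
R5=6-1=5
CMP R5, 1  (cmp 5,1)
JGT L2: taken
R7=(-38)-2=-40
R7=(-40)*19=-760
R5=5-1=4
CMP R5, 1  (cmp 4,1)
JGT L2: taken
R7=(-760)-2=-762
R7=(-762)*19=-14478
R5=4-1=3
CMP R5, 1  (cmp 3,1)
JGT L2: taken
R7=(-14478)-2=-14480
R7=(-14480)*19=-275120
R5=3-1=2
CMP R5, 1  (cmp 2,1)
JGT L2: taken
R7=(-275120)-2=-275122
R7=(-275122)*19=-5227318
R5=2-1=1
CMP R5, 1  (cmp 1,1)
JGT L2: not taken
R7=(-5227318)^16=-5227302
halt.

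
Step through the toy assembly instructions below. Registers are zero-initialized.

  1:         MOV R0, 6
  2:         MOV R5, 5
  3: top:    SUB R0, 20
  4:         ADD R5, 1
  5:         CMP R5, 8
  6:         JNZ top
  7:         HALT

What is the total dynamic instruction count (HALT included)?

MOV R0, 6 → R0=6
MOV R5, 5 → R5=5
SUB R0, 20 → R0=6-20=-14
ADD R5, 1 → R5=5+1=6
CMP R5, 8  (cmp 6,8)
JNZ top: taken
SUB R0, 20 → R0=(-14)-20=-34
ADD R5, 1 → R5=6+1=7
CMP R5, 8  (cmp 7,8)
JNZ top: taken
SUB R0, 20 → R0=(-34)-20=-54
ADD R5, 1 → R5=7+1=8
CMP R5, 8  (cmp 8,8)
JNZ top: not taken
halt.
Total executed instructions: 15.

15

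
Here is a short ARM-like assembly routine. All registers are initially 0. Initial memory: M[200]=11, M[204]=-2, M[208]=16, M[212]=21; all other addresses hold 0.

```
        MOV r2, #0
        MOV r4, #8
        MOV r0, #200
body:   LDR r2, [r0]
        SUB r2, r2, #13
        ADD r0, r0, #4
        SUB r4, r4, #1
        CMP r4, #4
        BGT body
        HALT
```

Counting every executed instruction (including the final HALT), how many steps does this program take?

MOV r2, #0 → r2=0
MOV r4, #8 → r4=8
MOV r0, #200 → r0=200
LDR r2, [r0] → r2=M[200]=11
SUB r2, r2, #13 → r2=11-13=-2
ADD r0, r0, #4 → r0=200+4=204
SUB r4, r4, #1 → r4=8-1=7
CMP r4, #4  (cmp 7,4)
BGT body: taken
LDR r2, [r0] → r2=M[204]=-2
SUB r2, r2, #13 → r2=(-2)-13=-15
ADD r0, r0, #4 → r0=204+4=208
SUB r4, r4, #1 → r4=7-1=6
CMP r4, #4  (cmp 6,4)
BGT body: taken
LDR r2, [r0] → r2=M[208]=16
SUB r2, r2, #13 → r2=16-13=3
ADD r0, r0, #4 → r0=208+4=212
SUB r4, r4, #1 → r4=6-1=5
CMP r4, #4  (cmp 5,4)
BGT body: taken
LDR r2, [r0] → r2=M[212]=21
SUB r2, r2, #13 → r2=21-13=8
ADD r0, r0, #4 → r0=212+4=216
SUB r4, r4, #1 → r4=5-1=4
CMP r4, #4  (cmp 4,4)
BGT body: not taken
halt.
Total executed instructions: 28.

28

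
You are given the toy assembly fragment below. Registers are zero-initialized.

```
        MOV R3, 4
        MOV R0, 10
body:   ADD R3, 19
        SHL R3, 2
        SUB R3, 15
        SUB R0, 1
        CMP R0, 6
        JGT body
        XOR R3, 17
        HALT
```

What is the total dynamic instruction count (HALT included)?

MOV R3, 4 → R3=4
MOV R0, 10 → R0=10
ADD R3, 19 → R3=4+19=23
SHL R3, 2 → R3=23<<2=92
SUB R3, 15 → R3=92-15=77
SUB R0, 1 → R0=10-1=9
CMP R0, 6  (cmp 9,6)
JGT body: taken
ADD R3, 19 → R3=77+19=96
SHL R3, 2 → R3=96<<2=384
SUB R3, 15 → R3=384-15=369
SUB R0, 1 → R0=9-1=8
CMP R0, 6  (cmp 8,6)
JGT body: taken
ADD R3, 19 → R3=369+19=388
SHL R3, 2 → R3=388<<2=1552
SUB R3, 15 → R3=1552-15=1537
SUB R0, 1 → R0=8-1=7
CMP R0, 6  (cmp 7,6)
JGT body: taken
ADD R3, 19 → R3=1537+19=1556
SHL R3, 2 → R3=1556<<2=6224
SUB R3, 15 → R3=6224-15=6209
SUB R0, 1 → R0=7-1=6
CMP R0, 6  (cmp 6,6)
JGT body: not taken
XOR R3, 17 → R3=6209^17=6224
halt.
Total executed instructions: 28.

28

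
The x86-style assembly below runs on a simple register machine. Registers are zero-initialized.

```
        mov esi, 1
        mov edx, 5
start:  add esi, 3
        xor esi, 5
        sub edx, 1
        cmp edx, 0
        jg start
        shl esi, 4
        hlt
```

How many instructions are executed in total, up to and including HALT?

after mov esi, 1: esi=1
after mov edx, 5: edx=5
after add esi, 3: esi=1+3=4
after xor esi, 5: esi=4^5=1
after sub edx, 1: edx=5-1=4
cmp edx, 0  (cmp 4,0)
jg start: taken
after add esi, 3: esi=1+3=4
after xor esi, 5: esi=4^5=1
after sub edx, 1: edx=4-1=3
cmp edx, 0  (cmp 3,0)
jg start: taken
after add esi, 3: esi=1+3=4
after xor esi, 5: esi=4^5=1
after sub edx, 1: edx=3-1=2
cmp edx, 0  (cmp 2,0)
jg start: taken
after add esi, 3: esi=1+3=4
after xor esi, 5: esi=4^5=1
after sub edx, 1: edx=2-1=1
cmp edx, 0  (cmp 1,0)
jg start: taken
after add esi, 3: esi=1+3=4
after xor esi, 5: esi=4^5=1
after sub edx, 1: edx=1-1=0
cmp edx, 0  (cmp 0,0)
jg start: not taken
after shl esi, 4: esi=1<<4=16
halt.
Total executed instructions: 29.

29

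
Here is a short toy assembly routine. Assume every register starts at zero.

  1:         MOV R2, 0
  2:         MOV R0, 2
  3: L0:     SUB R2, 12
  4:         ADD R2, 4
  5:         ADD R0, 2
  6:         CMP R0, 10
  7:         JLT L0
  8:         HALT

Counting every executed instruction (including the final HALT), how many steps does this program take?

23

MOV R2, 0 → R2=0
MOV R0, 2 → R0=2
SUB R2, 12 → R2=0-12=-12
ADD R2, 4 → R2=(-12)+4=-8
ADD R0, 2 → R0=2+2=4
CMP R0, 10  (cmp 4,10)
JLT L0: taken
SUB R2, 12 → R2=(-8)-12=-20
ADD R2, 4 → R2=(-20)+4=-16
ADD R0, 2 → R0=4+2=6
CMP R0, 10  (cmp 6,10)
JLT L0: taken
SUB R2, 12 → R2=(-16)-12=-28
ADD R2, 4 → R2=(-28)+4=-24
ADD R0, 2 → R0=6+2=8
CMP R0, 10  (cmp 8,10)
JLT L0: taken
SUB R2, 12 → R2=(-24)-12=-36
ADD R2, 4 → R2=(-36)+4=-32
ADD R0, 2 → R0=8+2=10
CMP R0, 10  (cmp 10,10)
JLT L0: not taken
halt.
Total executed instructions: 23.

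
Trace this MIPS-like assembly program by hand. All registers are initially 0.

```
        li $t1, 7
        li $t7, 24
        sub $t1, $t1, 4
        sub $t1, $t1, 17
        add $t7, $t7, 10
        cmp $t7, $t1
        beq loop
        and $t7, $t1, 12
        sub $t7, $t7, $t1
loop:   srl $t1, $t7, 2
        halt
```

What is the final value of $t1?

li $t1, 7 → $t1=7
li $t7, 24 → $t7=24
sub $t1, $t1, 4 → $t1=7-4=3
sub $t1, $t1, 17 → $t1=3-17=-14
add $t7, $t7, 10 → $t7=24+10=34
cmp $t7, $t1  (cmp 34,-14)
beq loop: not taken
and $t7, $t1, 12 → $t7=(-14)&12=0
sub $t7, $t7, $t1 → $t7=0-(-14)=14
srl $t1, $t7, 2 → $t1=14>>2=3
halt.

3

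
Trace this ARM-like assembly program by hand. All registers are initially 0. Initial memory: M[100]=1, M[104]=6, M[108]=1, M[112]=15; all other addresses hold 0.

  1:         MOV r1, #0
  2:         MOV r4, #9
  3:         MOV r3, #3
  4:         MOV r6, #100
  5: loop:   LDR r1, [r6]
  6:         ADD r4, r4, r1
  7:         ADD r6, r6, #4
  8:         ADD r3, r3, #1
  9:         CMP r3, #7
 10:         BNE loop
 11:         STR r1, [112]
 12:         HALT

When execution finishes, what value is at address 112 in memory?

after MOV r1, #0: r1=0
after MOV r4, #9: r4=9
after MOV r3, #3: r3=3
after MOV r6, #100: r6=100
after LDR r1, [r6]: r1=M[100]=1
after ADD r4, r4, r1: r4=9+1=10
after ADD r6, r6, #4: r6=100+4=104
after ADD r3, r3, #1: r3=3+1=4
CMP r3, #7  (cmp 4,7)
BNE loop: taken
after LDR r1, [r6]: r1=M[104]=6
after ADD r4, r4, r1: r4=10+6=16
after ADD r6, r6, #4: r6=104+4=108
after ADD r3, r3, #1: r3=4+1=5
CMP r3, #7  (cmp 5,7)
BNE loop: taken
after LDR r1, [r6]: r1=M[108]=1
after ADD r4, r4, r1: r4=16+1=17
after ADD r6, r6, #4: r6=108+4=112
after ADD r3, r3, #1: r3=5+1=6
CMP r3, #7  (cmp 6,7)
BNE loop: taken
after LDR r1, [r6]: r1=M[112]=15
after ADD r4, r4, r1: r4=17+15=32
after ADD r6, r6, #4: r6=112+4=116
after ADD r3, r3, #1: r3=6+1=7
CMP r3, #7  (cmp 7,7)
BNE loop: not taken
STR r1, [112] → M[112]=15
halt.

15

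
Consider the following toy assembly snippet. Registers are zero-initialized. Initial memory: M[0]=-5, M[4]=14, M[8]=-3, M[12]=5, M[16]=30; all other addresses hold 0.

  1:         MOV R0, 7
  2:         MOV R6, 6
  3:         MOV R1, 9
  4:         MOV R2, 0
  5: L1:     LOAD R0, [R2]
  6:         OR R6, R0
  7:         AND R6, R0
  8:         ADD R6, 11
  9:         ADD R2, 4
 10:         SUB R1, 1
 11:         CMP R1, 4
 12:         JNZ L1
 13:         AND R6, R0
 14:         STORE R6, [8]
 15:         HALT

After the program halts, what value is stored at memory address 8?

8

after MOV R0, 7: R0=7
after MOV R6, 6: R6=6
after MOV R1, 9: R1=9
after MOV R2, 0: R2=0
after LOAD R0, [R2]: R0=M[0]=-5
after OR R6, R0: R6=6|(-5)=-1
after AND R6, R0: R6=(-1)&(-5)=-5
after ADD R6, 11: R6=(-5)+11=6
after ADD R2, 4: R2=0+4=4
after SUB R1, 1: R1=9-1=8
CMP R1, 4  (cmp 8,4)
JNZ L1: taken
after LOAD R0, [R2]: R0=M[4]=14
after OR R6, R0: R6=6|14=14
after AND R6, R0: R6=14&14=14
after ADD R6, 11: R6=14+11=25
after ADD R2, 4: R2=4+4=8
after SUB R1, 1: R1=8-1=7
CMP R1, 4  (cmp 7,4)
JNZ L1: taken
after LOAD R0, [R2]: R0=M[8]=-3
after OR R6, R0: R6=25|(-3)=-3
after AND R6, R0: R6=(-3)&(-3)=-3
after ADD R6, 11: R6=(-3)+11=8
after ADD R2, 4: R2=8+4=12
after SUB R1, 1: R1=7-1=6
CMP R1, 4  (cmp 6,4)
JNZ L1: taken
after LOAD R0, [R2]: R0=M[12]=5
after OR R6, R0: R6=8|5=13
after AND R6, R0: R6=13&5=5
after ADD R6, 11: R6=5+11=16
after ADD R2, 4: R2=12+4=16
after SUB R1, 1: R1=6-1=5
CMP R1, 4  (cmp 5,4)
JNZ L1: taken
after LOAD R0, [R2]: R0=M[16]=30
after OR R6, R0: R6=16|30=30
after AND R6, R0: R6=30&30=30
after ADD R6, 11: R6=30+11=41
after ADD R2, 4: R2=16+4=20
after SUB R1, 1: R1=5-1=4
CMP R1, 4  (cmp 4,4)
JNZ L1: not taken
after AND R6, R0: R6=41&30=8
STORE R6, [8] → M[8]=8
halt.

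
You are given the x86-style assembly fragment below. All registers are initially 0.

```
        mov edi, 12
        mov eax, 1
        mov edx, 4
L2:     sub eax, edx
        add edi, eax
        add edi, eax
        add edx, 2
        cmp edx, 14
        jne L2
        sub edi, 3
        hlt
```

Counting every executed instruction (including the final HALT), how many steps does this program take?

after mov edi, 12: edi=12
after mov eax, 1: eax=1
after mov edx, 4: edx=4
after sub eax, edx: eax=1-4=-3
after add edi, eax: edi=12+(-3)=9
after add edi, eax: edi=9+(-3)=6
after add edx, 2: edx=4+2=6
cmp edx, 14  (cmp 6,14)
jne L2: taken
after sub eax, edx: eax=(-3)-6=-9
after add edi, eax: edi=6+(-9)=-3
after add edi, eax: edi=(-3)+(-9)=-12
after add edx, 2: edx=6+2=8
cmp edx, 14  (cmp 8,14)
jne L2: taken
after sub eax, edx: eax=(-9)-8=-17
after add edi, eax: edi=(-12)+(-17)=-29
after add edi, eax: edi=(-29)+(-17)=-46
after add edx, 2: edx=8+2=10
cmp edx, 14  (cmp 10,14)
jne L2: taken
after sub eax, edx: eax=(-17)-10=-27
after add edi, eax: edi=(-46)+(-27)=-73
after add edi, eax: edi=(-73)+(-27)=-100
after add edx, 2: edx=10+2=12
cmp edx, 14  (cmp 12,14)
jne L2: taken
after sub eax, edx: eax=(-27)-12=-39
after add edi, eax: edi=(-100)+(-39)=-139
after add edi, eax: edi=(-139)+(-39)=-178
after add edx, 2: edx=12+2=14
cmp edx, 14  (cmp 14,14)
jne L2: not taken
after sub edi, 3: edi=(-178)-3=-181
halt.
Total executed instructions: 35.

35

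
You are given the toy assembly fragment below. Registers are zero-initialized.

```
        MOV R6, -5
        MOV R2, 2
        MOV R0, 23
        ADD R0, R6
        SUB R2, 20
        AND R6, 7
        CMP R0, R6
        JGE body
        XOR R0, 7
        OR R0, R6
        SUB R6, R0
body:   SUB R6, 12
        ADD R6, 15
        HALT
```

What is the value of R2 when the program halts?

-18

after MOV R6, -5: R6=-5
after MOV R2, 2: R2=2
after MOV R0, 23: R0=23
after ADD R0, R6: R0=23+(-5)=18
after SUB R2, 20: R2=2-20=-18
after AND R6, 7: R6=(-5)&7=3
CMP R0, R6  (cmp 18,3)
JGE body: taken
after SUB R6, 12: R6=3-12=-9
after ADD R6, 15: R6=(-9)+15=6
halt.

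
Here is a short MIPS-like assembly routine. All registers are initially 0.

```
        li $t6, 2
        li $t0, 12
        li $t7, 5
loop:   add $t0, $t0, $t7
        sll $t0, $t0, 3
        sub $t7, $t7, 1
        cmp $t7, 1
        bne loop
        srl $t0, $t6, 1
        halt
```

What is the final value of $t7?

$t6=2
$t0=12
$t7=5
$t0=12+5=17
$t0=17<<3=136
$t7=5-1=4
cmp $t7, 1  (cmp 4,1)
bne loop: taken
$t0=136+4=140
$t0=140<<3=1120
$t7=4-1=3
cmp $t7, 1  (cmp 3,1)
bne loop: taken
$t0=1120+3=1123
$t0=1123<<3=8984
$t7=3-1=2
cmp $t7, 1  (cmp 2,1)
bne loop: taken
$t0=8984+2=8986
$t0=8986<<3=71888
$t7=2-1=1
cmp $t7, 1  (cmp 1,1)
bne loop: not taken
$t0=2>>1=1
halt.

1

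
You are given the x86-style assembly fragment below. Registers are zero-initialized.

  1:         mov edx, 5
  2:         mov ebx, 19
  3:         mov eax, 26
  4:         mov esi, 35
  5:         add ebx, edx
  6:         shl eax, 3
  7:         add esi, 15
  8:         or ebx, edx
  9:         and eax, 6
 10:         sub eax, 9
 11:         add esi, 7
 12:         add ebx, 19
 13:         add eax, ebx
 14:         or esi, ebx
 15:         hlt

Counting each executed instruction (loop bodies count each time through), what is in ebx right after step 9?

29

edx=5
ebx=19
eax=26
esi=35
ebx=19+5=24
eax=26<<3=208
esi=35+15=50
ebx=24|5=29
eax=208&6=0
After step 9: ebx = 29.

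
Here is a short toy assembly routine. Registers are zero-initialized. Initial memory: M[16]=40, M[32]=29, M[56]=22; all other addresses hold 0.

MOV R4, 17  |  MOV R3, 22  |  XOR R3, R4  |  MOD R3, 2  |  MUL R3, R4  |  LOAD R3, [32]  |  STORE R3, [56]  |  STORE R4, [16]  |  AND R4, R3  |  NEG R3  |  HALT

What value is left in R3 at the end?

R4=17
R3=22
R3=22^17=7
R3=7%2=1
R3=1*17=17
R3=M[32]=29
STORE R3, [56] → M[56]=29
STORE R4, [16] → M[16]=17
R4=17&29=17
R3=-(29)=-29
halt.

-29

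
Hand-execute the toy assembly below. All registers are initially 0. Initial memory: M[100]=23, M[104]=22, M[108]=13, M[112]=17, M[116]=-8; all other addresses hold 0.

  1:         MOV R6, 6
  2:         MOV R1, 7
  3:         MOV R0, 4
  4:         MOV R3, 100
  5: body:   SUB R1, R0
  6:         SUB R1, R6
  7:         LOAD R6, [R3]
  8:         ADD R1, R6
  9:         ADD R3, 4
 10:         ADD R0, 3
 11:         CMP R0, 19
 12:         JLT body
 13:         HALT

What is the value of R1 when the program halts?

R6=6
R1=7
R0=4
R3=100
R1=7-4=3
R1=3-6=-3
R6=M[100]=23
R1=(-3)+23=20
R3=100+4=104
R0=4+3=7
CMP R0, 19  (cmp 7,19)
JLT body: taken
R1=20-7=13
R1=13-23=-10
R6=M[104]=22
R1=(-10)+22=12
R3=104+4=108
R0=7+3=10
CMP R0, 19  (cmp 10,19)
JLT body: taken
R1=12-10=2
R1=2-22=-20
R6=M[108]=13
R1=(-20)+13=-7
R3=108+4=112
R0=10+3=13
CMP R0, 19  (cmp 13,19)
JLT body: taken
R1=(-7)-13=-20
R1=(-20)-13=-33
R6=M[112]=17
R1=(-33)+17=-16
R3=112+4=116
R0=13+3=16
CMP R0, 19  (cmp 16,19)
JLT body: taken
R1=(-16)-16=-32
R1=(-32)-17=-49
R6=M[116]=-8
R1=(-49)+(-8)=-57
R3=116+4=120
R0=16+3=19
CMP R0, 19  (cmp 19,19)
JLT body: not taken
halt.

-57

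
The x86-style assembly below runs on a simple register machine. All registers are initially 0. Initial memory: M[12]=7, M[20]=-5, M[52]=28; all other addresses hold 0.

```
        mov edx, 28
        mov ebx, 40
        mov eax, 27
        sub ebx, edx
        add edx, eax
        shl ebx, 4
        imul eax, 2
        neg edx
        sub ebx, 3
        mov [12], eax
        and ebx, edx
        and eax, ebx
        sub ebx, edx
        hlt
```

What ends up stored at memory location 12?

54

mov edx, 28 → edx=28
mov ebx, 40 → ebx=40
mov eax, 27 → eax=27
sub ebx, edx → ebx=40-28=12
add edx, eax → edx=28+27=55
shl ebx, 4 → ebx=12<<4=192
imul eax, 2 → eax=27*2=54
neg edx → edx=-(55)=-55
sub ebx, 3 → ebx=192-3=189
mov [12], eax → M[12]=54
and ebx, edx → ebx=189&(-55)=137
and eax, ebx → eax=54&137=0
sub ebx, edx → ebx=137-(-55)=192
halt.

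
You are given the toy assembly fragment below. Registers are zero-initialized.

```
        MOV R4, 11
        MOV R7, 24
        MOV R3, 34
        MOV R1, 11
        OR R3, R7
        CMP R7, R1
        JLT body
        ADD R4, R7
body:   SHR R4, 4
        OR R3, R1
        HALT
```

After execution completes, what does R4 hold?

MOV R4, 11 → R4=11
MOV R7, 24 → R7=24
MOV R3, 34 → R3=34
MOV R1, 11 → R1=11
OR R3, R7 → R3=34|24=58
CMP R7, R1  (cmp 24,11)
JLT body: not taken
ADD R4, R7 → R4=11+24=35
SHR R4, 4 → R4=35>>4=2
OR R3, R1 → R3=58|11=59
halt.

2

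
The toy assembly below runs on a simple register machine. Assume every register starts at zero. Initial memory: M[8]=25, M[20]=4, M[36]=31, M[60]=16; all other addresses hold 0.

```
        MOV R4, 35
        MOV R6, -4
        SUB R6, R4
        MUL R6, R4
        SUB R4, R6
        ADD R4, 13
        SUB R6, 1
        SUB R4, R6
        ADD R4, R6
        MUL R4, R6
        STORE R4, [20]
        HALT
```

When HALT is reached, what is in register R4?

after MOV R4, 35: R4=35
after MOV R6, -4: R6=-4
after SUB R6, R4: R6=(-4)-35=-39
after MUL R6, R4: R6=(-39)*35=-1365
after SUB R4, R6: R4=35-(-1365)=1400
after ADD R4, 13: R4=1400+13=1413
after SUB R6, 1: R6=(-1365)-1=-1366
after SUB R4, R6: R4=1413-(-1366)=2779
after ADD R4, R6: R4=2779+(-1366)=1413
after MUL R4, R6: R4=1413*(-1366)=-1930158
STORE R4, [20] → M[20]=-1930158
halt.

-1930158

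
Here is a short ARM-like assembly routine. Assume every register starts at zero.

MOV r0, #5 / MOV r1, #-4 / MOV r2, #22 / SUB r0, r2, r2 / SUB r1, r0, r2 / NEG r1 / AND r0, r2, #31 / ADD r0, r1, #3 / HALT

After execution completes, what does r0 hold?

25

r0=5
r1=-4
r2=22
r0=22-22=0
r1=0-22=-22
r1=-(-22)=22
r0=22&31=22
r0=22+3=25
halt.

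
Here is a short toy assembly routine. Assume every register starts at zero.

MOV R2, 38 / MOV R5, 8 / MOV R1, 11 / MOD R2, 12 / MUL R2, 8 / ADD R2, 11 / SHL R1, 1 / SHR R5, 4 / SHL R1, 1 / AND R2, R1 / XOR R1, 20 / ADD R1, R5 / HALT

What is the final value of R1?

56

MOV R2, 38 → R2=38
MOV R5, 8 → R5=8
MOV R1, 11 → R1=11
MOD R2, 12 → R2=38%12=2
MUL R2, 8 → R2=2*8=16
ADD R2, 11 → R2=16+11=27
SHL R1, 1 → R1=11<<1=22
SHR R5, 4 → R5=8>>4=0
SHL R1, 1 → R1=22<<1=44
AND R2, R1 → R2=27&44=8
XOR R1, 20 → R1=44^20=56
ADD R1, R5 → R1=56+0=56
halt.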